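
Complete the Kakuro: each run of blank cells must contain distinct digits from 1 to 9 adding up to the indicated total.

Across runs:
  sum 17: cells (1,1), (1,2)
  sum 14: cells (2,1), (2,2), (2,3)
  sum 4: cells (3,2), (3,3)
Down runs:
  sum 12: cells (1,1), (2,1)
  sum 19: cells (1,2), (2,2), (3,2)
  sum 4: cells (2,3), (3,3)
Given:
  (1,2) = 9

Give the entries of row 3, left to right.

3, 1

17 in 2 cells must be {8,9}; 4 in 2 cells must be {1,3}.
(1,1) = 17 − 9 = 8 completes the 17 across.
(2,1) = 12 − 8 = 4 completes the 12 down.
(3,2) = 3: the only remaining digit allowed by both the 4 across and the 19 down.
(3,3) = 4 − 3 = 1 completes the 4 across.
(2,2) = 19 − 12 = 7 completes the 19 down.
(2,3) = 14 − 11 = 3 completes the 14 across.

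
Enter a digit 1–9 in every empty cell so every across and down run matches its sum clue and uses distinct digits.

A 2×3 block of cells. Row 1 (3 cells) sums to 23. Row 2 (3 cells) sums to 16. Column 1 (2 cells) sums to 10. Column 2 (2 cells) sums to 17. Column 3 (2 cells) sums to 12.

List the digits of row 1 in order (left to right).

23 in 3 cells must be {6,8,9}; 17 in 2 cells must be {8,9}.
Nothing is forced directly, so branch on (1,2), whose candidates are 8 or 9. If (1,2) = 9: that forces (1,3) = 8, (2,2) = 8, after which (2,3) would have to be in {1,2,3,5,6,7} for the 16 across but in {4} for the 12 down — contradiction. So (1,2) = 8.
Given what's placed, (1,3) must be 9 to fit the 23 across and 12 down.
(2,2) = 17 − 8 = 9 completes the 17 down.
(2,3) = 12 − 9 = 3 completes the 12 down.
(1,1) = 23 − 17 = 6 completes the 23 across.
(2,1) = 16 − 12 = 4 completes the 16 across.

6, 8, 9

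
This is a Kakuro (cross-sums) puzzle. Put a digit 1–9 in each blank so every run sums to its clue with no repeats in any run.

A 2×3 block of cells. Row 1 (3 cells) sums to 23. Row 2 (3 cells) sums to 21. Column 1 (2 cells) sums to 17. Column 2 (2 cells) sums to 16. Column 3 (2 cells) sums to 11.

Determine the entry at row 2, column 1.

9

23 in 3 cells must be {6,8,9}; 17 in 2 cells must be {8,9}; 16 in 2 cells must be {7,9}.
The 23 across and the 16 down share only 9, so (1,2) = 9.
(2,2) = 16 − 9 = 7 completes the 16 down.
Given what's placed, (1,1) must be 8 to fit the 23 across and 17 down.
(1,3) = 23 − 17 = 6 completes the 23 across.
(2,1) = 17 − 8 = 9 completes the 17 down.
(2,3) = 21 − 16 = 5 completes the 21 across.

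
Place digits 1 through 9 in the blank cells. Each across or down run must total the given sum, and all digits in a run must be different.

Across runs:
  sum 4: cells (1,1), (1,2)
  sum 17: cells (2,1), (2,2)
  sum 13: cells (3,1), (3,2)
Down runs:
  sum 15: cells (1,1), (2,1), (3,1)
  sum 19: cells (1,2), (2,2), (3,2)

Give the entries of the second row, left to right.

4 in 2 cells must be {1,3}; 17 in 2 cells must be {8,9}.
The 4 across and the 19 down share only 3, so (1,2) = 3.
Given what's placed, (2,2) must be 9 to fit the 17 across and 19 down.
(3,2) = 19 − 12 = 7 completes the 19 down.
(1,1) = 4 − 3 = 1 completes the 4 across.
(2,1) = 17 − 9 = 8 completes the 17 across.
(3,1) = 13 − 7 = 6 completes the 13 across.

8 9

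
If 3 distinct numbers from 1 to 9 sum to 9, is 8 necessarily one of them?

No

Counterexample: {1,2,6} sums to 9 without using 8.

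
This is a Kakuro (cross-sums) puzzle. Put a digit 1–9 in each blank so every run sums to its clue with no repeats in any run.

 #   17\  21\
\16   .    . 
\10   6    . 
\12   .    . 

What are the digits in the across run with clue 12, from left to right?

4 8

16 in 2 cells must be {7,9}.
R2C2 = 10 − 6 = 4 completes the 10 across.
Given what's placed, R1C2 must be 9 to fit the 16 across and 21 down.
R3C2 = 21 − 13 = 8 completes the 21 down.
R1C1 = 16 − 9 = 7 completes the 16 across.
R3C1 = 12 − 8 = 4 completes the 12 across.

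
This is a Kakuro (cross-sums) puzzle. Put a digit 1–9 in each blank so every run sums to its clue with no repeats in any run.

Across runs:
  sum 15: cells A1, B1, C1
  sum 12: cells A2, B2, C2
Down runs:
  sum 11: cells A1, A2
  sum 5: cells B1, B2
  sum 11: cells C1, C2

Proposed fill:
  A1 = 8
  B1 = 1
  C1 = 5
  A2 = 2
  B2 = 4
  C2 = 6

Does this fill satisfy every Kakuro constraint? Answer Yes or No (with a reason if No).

No — the across run A1–C1 sums to 14, not 15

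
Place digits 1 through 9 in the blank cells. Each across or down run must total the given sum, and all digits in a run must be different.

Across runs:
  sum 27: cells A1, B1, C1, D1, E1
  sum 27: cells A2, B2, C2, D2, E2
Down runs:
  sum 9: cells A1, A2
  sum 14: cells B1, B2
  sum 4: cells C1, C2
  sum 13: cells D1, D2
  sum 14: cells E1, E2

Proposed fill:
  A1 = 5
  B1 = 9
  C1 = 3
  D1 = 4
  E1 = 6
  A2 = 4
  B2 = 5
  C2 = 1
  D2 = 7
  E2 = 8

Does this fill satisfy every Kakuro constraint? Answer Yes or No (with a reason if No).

No — the across run A2–E2 sums to 25, not 27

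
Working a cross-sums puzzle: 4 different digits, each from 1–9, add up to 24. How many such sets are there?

8

4 distinct digits from 1–9 sum between 10 and 30.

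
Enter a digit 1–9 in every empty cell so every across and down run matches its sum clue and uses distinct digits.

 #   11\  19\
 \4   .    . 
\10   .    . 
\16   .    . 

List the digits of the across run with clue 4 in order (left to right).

1, 3

4 in 2 cells must be {1,3}; 16 in 2 cells must be {7,9}.
The 4 across and the 19 down share only 3, so R1C2 = 3.
The 16 across and the 11 down share only 7, so R3C1 = 7.
R3C2 = 16 − 7 = 9 completes the 16 across.
R1C1 = 4 − 3 = 1 completes the 4 across.
R2C1 = 11 − 8 = 3 completes the 11 down.
R2C2 = 10 − 3 = 7 completes the 10 across.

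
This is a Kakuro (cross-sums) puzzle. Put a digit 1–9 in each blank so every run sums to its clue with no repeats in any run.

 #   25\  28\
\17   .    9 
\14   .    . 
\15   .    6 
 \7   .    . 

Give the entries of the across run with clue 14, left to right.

6 8

17 in 2 cells must be {8,9}.
R1C1 = 17 − 9 = 8 completes the 17 across.
R3C1 = 15 − 6 = 9 completes the 15 across.
Given what's placed, R4C2 must be 5 to fit the 7 across and 28 down.
R2C2 = 28 − 20 = 8 completes the 28 down.
R4C1 = 7 − 5 = 2 completes the 7 across.
R2C1 = 14 − 8 = 6 completes the 14 across.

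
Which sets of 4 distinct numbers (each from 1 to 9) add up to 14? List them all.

{1,2,3,8}; {1,2,4,7}; {1,2,5,6}; {1,3,4,6}; {2,3,4,5}

4 distinct digits from 1–9 sum between 10 and 30.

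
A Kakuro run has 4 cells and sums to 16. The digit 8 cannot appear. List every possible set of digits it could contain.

{1,2,4,9}; {1,2,6,7}; {1,3,5,7}; {1,4,5,6}; {2,3,4,7}; {2,3,5,6}

4 distinct digits from 1–9 sum between 10 and 30.
Dropping sets that contain 8.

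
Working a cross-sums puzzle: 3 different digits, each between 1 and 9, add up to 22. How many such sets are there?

2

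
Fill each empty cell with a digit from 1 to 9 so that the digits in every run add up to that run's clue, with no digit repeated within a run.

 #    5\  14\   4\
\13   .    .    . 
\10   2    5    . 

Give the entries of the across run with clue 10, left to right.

2 5 3

4 in 2 cells must be {1,3}.
R1C1 = 5 − 2 = 3 completes the 5 down.
R1C2 = 14 − 5 = 9 completes the 14 down.
R1C3 = 13 − 12 = 1 completes the 13 across.
R2C3 = 10 − 7 = 3 completes the 10 across.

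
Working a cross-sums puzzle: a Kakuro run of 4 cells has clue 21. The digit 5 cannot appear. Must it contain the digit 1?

No

Counterexample: {2,3,7,9} sums to 21 under that restriction without using 1.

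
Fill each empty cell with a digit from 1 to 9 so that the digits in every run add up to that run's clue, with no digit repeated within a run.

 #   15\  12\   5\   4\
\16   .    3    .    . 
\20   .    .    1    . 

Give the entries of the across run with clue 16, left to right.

8 3 4 1

4 in 2 cells must be {1,3}.
R1C3 = 5 − 1 = 4 completes the 5 down.
Given what's placed, R1C4 must be 1 to fit the 16 across and 4 down.
R2C2 = 12 − 3 = 9 completes the 12 down.
R2C4 = 4 − 1 = 3 completes the 4 down.
R1C1 = 16 − 8 = 8 completes the 16 across.
R2C1 = 20 − 13 = 7 completes the 20 across.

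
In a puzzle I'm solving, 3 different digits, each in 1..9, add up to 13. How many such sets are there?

7

3 distinct digits from 1–9 sum between 6 and 24.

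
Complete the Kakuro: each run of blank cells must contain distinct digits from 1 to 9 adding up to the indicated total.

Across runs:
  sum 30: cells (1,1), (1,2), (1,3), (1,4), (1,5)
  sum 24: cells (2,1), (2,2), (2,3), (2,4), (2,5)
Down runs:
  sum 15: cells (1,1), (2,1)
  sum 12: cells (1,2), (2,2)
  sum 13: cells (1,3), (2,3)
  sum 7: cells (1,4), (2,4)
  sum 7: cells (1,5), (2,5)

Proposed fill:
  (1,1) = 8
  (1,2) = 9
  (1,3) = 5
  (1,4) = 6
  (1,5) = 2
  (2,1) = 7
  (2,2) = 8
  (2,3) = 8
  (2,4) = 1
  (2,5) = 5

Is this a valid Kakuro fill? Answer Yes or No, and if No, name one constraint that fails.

No — the down run (1,2)–(2,2) sums to 17, not 12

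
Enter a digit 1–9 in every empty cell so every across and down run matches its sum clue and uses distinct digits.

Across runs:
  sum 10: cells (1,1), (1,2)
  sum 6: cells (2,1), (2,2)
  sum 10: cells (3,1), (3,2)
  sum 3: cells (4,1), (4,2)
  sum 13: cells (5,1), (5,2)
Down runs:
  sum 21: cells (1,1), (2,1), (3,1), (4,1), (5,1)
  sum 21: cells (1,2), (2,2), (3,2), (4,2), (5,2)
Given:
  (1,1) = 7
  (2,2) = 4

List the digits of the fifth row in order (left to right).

8 5

3 in 2 cells must be {1,2}.
(1,2) = 10 − 7 = 3 completes the 10 across.
(2,1) = 6 − 4 = 2 completes the 6 across.
Given what's placed, (4,1) must be 1 to fit the 3 across and 21 down.
(4,2) = 3 − 1 = 2 completes the 3 across.
Given what's placed, (3,2) must be 7 to fit the 10 across and 21 down.
(5,2) = 21 − 16 = 5 completes the 21 down.
(3,1) = 10 − 7 = 3 completes the 10 across.
(5,1) = 13 − 5 = 8 completes the 13 across.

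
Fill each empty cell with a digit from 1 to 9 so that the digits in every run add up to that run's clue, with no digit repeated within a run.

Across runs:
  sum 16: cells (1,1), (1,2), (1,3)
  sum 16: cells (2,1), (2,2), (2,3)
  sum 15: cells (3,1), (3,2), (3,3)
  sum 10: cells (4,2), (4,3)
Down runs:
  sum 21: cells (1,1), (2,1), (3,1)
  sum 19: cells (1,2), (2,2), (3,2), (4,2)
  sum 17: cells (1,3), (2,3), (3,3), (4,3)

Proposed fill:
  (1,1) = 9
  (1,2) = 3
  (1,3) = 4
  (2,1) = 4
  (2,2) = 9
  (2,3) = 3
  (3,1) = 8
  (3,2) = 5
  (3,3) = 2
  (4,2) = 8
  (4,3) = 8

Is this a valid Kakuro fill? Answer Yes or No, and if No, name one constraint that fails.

No — the across run (4,2)–(4,3) sums to 16, not 10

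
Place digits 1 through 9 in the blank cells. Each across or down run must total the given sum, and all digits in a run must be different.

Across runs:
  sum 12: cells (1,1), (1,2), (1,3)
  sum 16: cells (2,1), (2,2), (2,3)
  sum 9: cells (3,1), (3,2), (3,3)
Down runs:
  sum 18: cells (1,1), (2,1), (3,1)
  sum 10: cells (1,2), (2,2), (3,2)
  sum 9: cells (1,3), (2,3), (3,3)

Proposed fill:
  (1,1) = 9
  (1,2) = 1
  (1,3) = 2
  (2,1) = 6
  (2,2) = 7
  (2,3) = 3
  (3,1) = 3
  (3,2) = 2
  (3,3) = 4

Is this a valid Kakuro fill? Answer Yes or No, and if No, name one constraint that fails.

Yes

Across: 9+1+2=12; 6+7+3=16; 3+2+4=9. Down: 9+6+3=18; 1+7+2=10; 2+3+4=9. No digit repeats within any run.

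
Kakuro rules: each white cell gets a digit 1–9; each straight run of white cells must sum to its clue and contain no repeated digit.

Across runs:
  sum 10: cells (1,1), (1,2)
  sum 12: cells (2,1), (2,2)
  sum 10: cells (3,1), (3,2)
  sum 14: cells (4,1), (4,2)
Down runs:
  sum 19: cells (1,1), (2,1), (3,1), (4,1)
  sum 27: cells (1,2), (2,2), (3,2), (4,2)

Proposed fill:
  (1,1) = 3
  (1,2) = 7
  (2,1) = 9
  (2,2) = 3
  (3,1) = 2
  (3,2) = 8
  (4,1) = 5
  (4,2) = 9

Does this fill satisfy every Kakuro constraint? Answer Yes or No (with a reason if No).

Across: 3+7=10; 9+3=12; 2+8=10; 5+9=14. Down: 3+9+2+5=19; 7+3+8+9=27. No digit repeats within any run.

Yes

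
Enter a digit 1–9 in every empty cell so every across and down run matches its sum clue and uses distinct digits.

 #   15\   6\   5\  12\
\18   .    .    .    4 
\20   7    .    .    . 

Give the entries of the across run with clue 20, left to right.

7 1 4 8

R1C1 = 15 − 7 = 8 completes the 15 down.
Given what's placed, R1C3 must be 1 to fit the 18 across and 5 down.
R2C3 = 5 − 1 = 4 completes the 5 down.
R2C4 = 12 − 4 = 8 completes the 12 down.
R1C2 = 18 − 13 = 5 completes the 18 across.
R2C2 = 20 − 19 = 1 completes the 20 across.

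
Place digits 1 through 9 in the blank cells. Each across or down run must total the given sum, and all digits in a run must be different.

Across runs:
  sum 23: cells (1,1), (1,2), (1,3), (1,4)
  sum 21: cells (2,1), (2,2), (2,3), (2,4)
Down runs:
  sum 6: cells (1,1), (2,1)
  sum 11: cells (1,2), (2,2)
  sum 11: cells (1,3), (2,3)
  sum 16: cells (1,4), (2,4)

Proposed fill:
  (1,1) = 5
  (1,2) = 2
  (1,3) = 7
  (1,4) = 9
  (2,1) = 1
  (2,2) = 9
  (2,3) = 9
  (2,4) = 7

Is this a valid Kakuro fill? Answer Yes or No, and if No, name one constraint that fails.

No — the across run (2,1)–(2,4) sums to 26, not 21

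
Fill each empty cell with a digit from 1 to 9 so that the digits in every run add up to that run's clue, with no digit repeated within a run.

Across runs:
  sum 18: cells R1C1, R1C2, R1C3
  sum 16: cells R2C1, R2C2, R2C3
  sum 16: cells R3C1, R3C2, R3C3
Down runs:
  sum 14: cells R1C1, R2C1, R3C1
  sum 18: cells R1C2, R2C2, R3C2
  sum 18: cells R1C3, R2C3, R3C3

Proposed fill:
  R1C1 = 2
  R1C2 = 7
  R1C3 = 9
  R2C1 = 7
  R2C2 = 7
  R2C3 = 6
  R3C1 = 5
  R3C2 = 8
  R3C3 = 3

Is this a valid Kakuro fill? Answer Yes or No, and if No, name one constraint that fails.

No — the down run R1C2–R3C2 sums to 22, not 18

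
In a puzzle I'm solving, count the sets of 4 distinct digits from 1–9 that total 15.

6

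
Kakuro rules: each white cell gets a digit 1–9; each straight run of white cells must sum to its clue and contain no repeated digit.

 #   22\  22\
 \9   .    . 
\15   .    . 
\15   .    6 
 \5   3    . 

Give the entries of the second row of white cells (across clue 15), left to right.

6 9

R3C1 = 15 − 6 = 9 completes the 15 across.
R4C2 = 5 − 3 = 2 completes the 5 across.
Given what's placed, R1C2 must be 5 to fit the 9 across and 22 down.
R2C2 = 22 − 13 = 9 completes the 22 down.
R1C1 = 9 − 5 = 4 completes the 9 across.
R2C1 = 15 − 9 = 6 completes the 15 across.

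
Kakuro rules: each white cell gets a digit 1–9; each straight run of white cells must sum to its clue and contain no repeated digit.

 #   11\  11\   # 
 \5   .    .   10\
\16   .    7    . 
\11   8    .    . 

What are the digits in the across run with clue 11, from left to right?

8 1 2

R2C1 = 1: the only remaining digit allowed by both the 16 across and the 11 down.
R2C3 = 16 − 8 = 8 completes the 16 across.
R3C2 = 1: the only remaining digit allowed by both the 11 across and the 11 down.
R3C3 = 11 − 9 = 2 completes the 11 across.
R1C1 = 11 − 9 = 2 completes the 11 down.
R1C2 = 5 − 2 = 3 completes the 5 across.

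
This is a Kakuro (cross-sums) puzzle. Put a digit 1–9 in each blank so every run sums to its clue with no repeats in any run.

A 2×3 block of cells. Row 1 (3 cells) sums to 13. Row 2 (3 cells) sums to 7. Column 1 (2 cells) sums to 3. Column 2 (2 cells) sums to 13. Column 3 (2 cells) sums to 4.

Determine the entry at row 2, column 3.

1

7 in 3 cells must be {1,2,4}; 3 in 2 cells must be {1,2}; 4 in 2 cells must be {1,3}.
The 7 across and the 13 down share only 4, so (2,2) = 4.
Given what's placed, (2,3) must be 1 to fit the 7 across and 4 down.
(1,2) = 13 − 4 = 9 completes the 13 down.
(1,3) = 4 − 1 = 3 completes the 4 down.
(2,1) = 7 − 5 = 2 completes the 7 across.
(1,1) = 13 − 12 = 1 completes the 13 across.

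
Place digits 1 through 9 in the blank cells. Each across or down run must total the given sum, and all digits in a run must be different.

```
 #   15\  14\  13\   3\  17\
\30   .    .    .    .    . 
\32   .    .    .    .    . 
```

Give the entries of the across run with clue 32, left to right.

7 9 6 2 8

3 in 2 cells must be {1,2}; 17 in 2 cells must be {8,9}.
Only 2 fits R2C4 under both its across sum 32 and down sum 3.
R1C4 = 3 − 2 = 1 completes the 3 down.
Nothing is forced directly, so branch on R2C2, whose candidates are 6 or 8 or 9. If R2C2 = 6: that forces R1C2 = 8, R1C5 = 9, R2C5 = 8, R1C1 = 7, R1C3 = 5, after which R2C1 would have to be in {7,9} for the 32 across but in {8} for the 15 down — contradiction. If R2C2 = 8: then R1C2 would have to be in {5,7,8,9} for the 30 across but in {6} for the 14 down — contradiction. So R2C2 = 9.
R1C2 = 14 − 9 = 5 completes the 14 down.
R2C5 = 8: the only remaining digit allowed by both the 32 across and the 17 down.
R1C5 = 17 − 8 = 9 completes the 17 down.
Nothing is forced directly, so branch on R2C1, whose candidates are 6 or 7. If R2C1 = 6: then R1C1 would have to be in {7,8} for the 30 across but in {9} for the 15 down — contradiction. So R2C1 = 7.
R1C1 = 15 − 7 = 8 completes the 15 down.
R1C3 = 30 − 23 = 7 completes the 30 across.
R2C3 = 32 − 26 = 6 completes the 32 across.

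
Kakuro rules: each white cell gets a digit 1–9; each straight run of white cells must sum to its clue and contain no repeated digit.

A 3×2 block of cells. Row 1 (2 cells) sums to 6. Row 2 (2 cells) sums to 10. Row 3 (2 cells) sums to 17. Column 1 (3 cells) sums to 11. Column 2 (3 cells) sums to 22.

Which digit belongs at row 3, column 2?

9

17 in 2 cells must be {8,9}.
The 6 across and the 22 down share only 5, so (1,2) = 5.
The 17 across and the 11 down share only 8, so (3,1) = 8.
(3,2) = 17 − 8 = 9 completes the 17 across.
(1,1) = 6 − 5 = 1 completes the 6 across.
(2,1) = 11 − 9 = 2 completes the 11 down.
(2,2) = 10 − 2 = 8 completes the 10 across.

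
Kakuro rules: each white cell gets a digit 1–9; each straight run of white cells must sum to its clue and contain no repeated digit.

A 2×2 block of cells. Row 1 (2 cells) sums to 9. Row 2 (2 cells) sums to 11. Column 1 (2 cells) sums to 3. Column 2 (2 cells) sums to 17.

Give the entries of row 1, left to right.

1 8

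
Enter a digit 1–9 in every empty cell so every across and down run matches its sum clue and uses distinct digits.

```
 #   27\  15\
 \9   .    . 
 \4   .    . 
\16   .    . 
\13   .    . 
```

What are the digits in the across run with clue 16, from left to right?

9 7

4 in 2 cells must be {1,3}; 16 in 2 cells must be {7,9}.
Only 3 fits R2C1 under both its across sum 4 and down sum 27.
R2C2 = 4 − 3 = 1 completes the 4 across.
Nothing is forced directly, so branch on R1C1, whose candidates are 7 or 8. If R1C1 = 8: then R1C2 would have to be in {1} for the 9 across but in {2,3,4,5,6,7,8,9} for the 15 down — contradiction. So R1C1 = 7.
R1C2 = 9 − 7 = 2 completes the 9 across.
R3C1 = 9: the only remaining digit allowed by both the 16 across and the 27 down.
R3C2 = 16 − 9 = 7 completes the 16 across.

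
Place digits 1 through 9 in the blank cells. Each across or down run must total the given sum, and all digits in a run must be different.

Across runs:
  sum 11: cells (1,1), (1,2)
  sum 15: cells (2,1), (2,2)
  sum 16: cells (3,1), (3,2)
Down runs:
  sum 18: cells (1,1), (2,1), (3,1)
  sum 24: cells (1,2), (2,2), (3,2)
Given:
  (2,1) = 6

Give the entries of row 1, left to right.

16 in 2 cells must be {7,9}; 24 in 3 cells must be {7,8,9}.
(2,2) = 15 − 6 = 9 completes the 15 across.
Given what's placed, (3,2) must be 7 to fit the 16 across and 24 down.
(1,2) = 24 − 16 = 8 completes the 24 down.
(3,1) = 16 − 7 = 9 completes the 16 across.
(1,1) = 11 − 8 = 3 completes the 11 across.

3 8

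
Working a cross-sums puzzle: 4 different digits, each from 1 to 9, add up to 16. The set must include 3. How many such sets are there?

4

4 distinct digits from 1–9 sum between 10 and 30.
Keeping only sets containing 3.
Enumerating: {1,3,4,8}, {1,3,5,7}, {2,3,4,7}, {2,3,5,6}.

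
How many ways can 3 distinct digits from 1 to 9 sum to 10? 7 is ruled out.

3 distinct digits from 1–9 sum between 6 and 24.
Dropping sets that contain 7.
Enumerating: {1,3,6}, {1,4,5}, {2,3,5}.

3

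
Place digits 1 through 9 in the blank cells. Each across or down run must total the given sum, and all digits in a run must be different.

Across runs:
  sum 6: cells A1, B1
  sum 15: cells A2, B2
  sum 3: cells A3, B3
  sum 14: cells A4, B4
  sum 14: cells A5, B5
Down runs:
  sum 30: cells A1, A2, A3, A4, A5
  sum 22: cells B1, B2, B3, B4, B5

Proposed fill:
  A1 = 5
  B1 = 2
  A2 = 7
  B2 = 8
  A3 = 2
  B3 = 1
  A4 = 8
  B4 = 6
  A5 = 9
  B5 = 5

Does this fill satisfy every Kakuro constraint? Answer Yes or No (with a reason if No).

No — the down run A1–A5 sums to 31, not 30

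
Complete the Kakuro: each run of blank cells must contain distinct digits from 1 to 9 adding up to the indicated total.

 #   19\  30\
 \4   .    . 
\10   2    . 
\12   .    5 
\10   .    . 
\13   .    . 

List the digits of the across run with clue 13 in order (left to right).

6 7

4 in 2 cells must be {1,3}.
R2C2 = 10 − 2 = 8 completes the 10 across.
R3C1 = 12 − 5 = 7 completes the 12 across.
R1C2 = 1: the only remaining digit allowed by both the 4 across and the 30 down.
R1C1 = 4 − 1 = 3 completes the 4 across.
Given what's placed, R5C1 must be 6 to fit the 13 across and 19 down.
R5C2 = 13 − 6 = 7 completes the 13 across.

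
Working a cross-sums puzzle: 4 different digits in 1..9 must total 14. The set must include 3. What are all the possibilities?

{1,2,3,8}; {1,3,4,6}; {2,3,4,5}

4 distinct digits from 1–9 sum between 10 and 30.
Keeping only sets containing 3.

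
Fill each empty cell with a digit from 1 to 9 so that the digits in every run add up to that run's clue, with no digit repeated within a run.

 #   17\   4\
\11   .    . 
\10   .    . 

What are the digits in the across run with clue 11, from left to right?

17 in 2 cells must be {8,9}; 4 in 2 cells must be {1,3}.
The 11 across and the 4 down share only 3, so R1C2 = 3.
R2C2 = 4 − 3 = 1 completes the 4 down.
R1C1 = 11 − 3 = 8 completes the 11 across.
R2C1 = 10 − 1 = 9 completes the 10 across.

8 3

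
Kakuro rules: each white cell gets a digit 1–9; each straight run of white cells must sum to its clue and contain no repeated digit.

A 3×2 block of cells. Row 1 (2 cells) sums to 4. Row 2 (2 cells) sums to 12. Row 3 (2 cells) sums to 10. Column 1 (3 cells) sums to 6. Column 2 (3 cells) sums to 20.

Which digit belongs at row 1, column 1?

1

4 in 2 cells must be {1,3}; 6 in 3 cells must be {1,2,3}.
The 4 across and the 20 down share only 3, so (1,2) = 3.
The 12 across and the 6 down share only 3, so (2,1) = 3.
(2,2) = 12 − 3 = 9 completes the 12 across.
(3,2) = 20 − 12 = 8 completes the 20 down.
(1,1) = 4 − 3 = 1 completes the 4 across.
(3,1) = 10 − 8 = 2 completes the 10 across.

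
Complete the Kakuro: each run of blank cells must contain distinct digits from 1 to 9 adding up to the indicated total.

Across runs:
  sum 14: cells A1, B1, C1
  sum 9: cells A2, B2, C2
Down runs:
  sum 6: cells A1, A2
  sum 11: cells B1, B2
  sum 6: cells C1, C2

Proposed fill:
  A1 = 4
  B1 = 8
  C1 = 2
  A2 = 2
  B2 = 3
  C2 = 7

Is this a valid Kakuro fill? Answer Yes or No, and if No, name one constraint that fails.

No — the across run A2–C2 sums to 12, not 9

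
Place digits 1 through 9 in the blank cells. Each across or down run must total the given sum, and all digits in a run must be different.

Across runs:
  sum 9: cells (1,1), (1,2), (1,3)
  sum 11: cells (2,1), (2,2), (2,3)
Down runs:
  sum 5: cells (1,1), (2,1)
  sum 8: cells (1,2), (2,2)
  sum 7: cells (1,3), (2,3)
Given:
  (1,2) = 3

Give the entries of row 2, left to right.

4 5 2

(2,2) = 8 − 3 = 5 completes the 8 down.
No cell is forced outright now. (2,1) can only be 2 or 4 (the digits allowed by both its 11 across and its 5 down). If (2,1) = 2: then (1,1) would have to be in {1,2,4,5} for the 9 across but in {3} for the 5 down — contradiction. So (2,1) = 4.
(1,1) = 5 − 4 = 1 completes the 5 down.
(1,3) = 9 − 4 = 5 completes the 9 across.
(2,3) = 11 − 9 = 2 completes the 11 across.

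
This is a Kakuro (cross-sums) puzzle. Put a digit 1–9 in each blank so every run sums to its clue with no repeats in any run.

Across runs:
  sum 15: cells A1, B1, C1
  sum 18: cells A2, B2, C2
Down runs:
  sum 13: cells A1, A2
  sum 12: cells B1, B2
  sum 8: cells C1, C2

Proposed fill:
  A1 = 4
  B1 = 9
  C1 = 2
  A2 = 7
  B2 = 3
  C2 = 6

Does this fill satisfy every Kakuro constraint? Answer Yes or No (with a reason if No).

No — the down run A1–A2 sums to 11, not 13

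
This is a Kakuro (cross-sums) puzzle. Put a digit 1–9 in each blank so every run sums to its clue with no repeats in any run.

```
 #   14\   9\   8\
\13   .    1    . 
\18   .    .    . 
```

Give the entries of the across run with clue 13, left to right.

R2C2 = 9 − 1 = 8 completes the 9 down.
No cell is forced outright now. R2C1 can only be 6 or 9 (the digits allowed by both its 18 across and its 14 down). If R2C1 = 6: that forces R1C1 = 8, after which R1C3 would have to be in {4} for the 13 across but in {1,2,3,5,6,7} for the 8 down — contradiction. So R2C1 = 9.
R1C1 = 14 − 9 = 5 completes the 14 down.
R1C3 = 13 − 6 = 7 completes the 13 across.
R2C3 = 18 − 17 = 1 completes the 18 across.

5 1 7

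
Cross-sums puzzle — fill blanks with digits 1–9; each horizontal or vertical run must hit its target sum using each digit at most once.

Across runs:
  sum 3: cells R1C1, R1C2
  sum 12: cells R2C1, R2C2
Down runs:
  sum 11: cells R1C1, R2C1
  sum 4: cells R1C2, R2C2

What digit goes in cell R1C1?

2

3 in 2 cells must be {1,2}; 4 in 2 cells must be {1,3}.
The 3 across and the 11 down share only 2, so R1C1 = 2.
R1C2 = 3 − 2 = 1 completes the 3 across.
R2C1 = 11 − 2 = 9 completes the 11 down.
R2C2 = 12 − 9 = 3 completes the 12 across.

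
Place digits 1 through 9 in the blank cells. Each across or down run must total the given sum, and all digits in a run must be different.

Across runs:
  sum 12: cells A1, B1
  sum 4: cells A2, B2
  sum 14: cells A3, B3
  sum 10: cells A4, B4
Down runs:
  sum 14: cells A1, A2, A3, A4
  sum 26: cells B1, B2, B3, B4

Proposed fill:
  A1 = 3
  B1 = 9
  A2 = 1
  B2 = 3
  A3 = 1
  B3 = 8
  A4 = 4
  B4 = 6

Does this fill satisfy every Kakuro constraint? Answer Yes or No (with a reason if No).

No — the down run A1–A4 sums to 9, not 14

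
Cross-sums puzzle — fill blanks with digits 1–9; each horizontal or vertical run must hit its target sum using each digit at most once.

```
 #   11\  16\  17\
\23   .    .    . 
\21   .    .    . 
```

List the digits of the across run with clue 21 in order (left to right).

23 in 3 cells must be {6,8,9}; 16 in 2 cells must be {7,9}; 17 in 2 cells must be {8,9}.
The 23 across and the 16 down share only 9, so R1C2 = 9.
Given what's placed, R1C3 must be 8 to fit the 23 across and 17 down.
R2C2 = 16 − 9 = 7 completes the 16 down.
R2C3 = 17 − 8 = 9 completes the 17 down.
R1C1 = 23 − 17 = 6 completes the 23 across.
R2C1 = 21 − 16 = 5 completes the 21 across.

5 7 9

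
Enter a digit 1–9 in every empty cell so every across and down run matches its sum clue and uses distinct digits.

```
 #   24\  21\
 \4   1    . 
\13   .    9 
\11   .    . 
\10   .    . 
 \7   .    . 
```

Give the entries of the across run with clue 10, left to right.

4 in 2 cells must be {1,3}.
R1C2 = 4 − 1 = 3 completes the 4 across.
R2C1 = 13 − 9 = 4 completes the 13 across.
No cell is forced outright now. R5C2 can only be 1 or 2 or 6 (the digits allowed by both its 7 across and its 21 down). If R5C2 = 2: that forces R3C2 = 6, R4C2 = 1, R5C1 = 5, after which R3C1 would have to be in {5} for the 11 across but in {6,8} for the 24 down — contradiction. If R5C2 = 6: that forces R3C2 = 2, R4C2 = 1, after which R5C1 would have to be in {1} for the 7 across but in {2,3,5,6,7,8,9} for the 24 down — contradiction. So R5C2 = 1.
R5C1 = 7 − 1 = 6 completes the 7 across.
R4C1 = 8: the only remaining digit allowed by both the 10 across and the 24 down.
R4C2 = 10 − 8 = 2 completes the 10 across.

8 2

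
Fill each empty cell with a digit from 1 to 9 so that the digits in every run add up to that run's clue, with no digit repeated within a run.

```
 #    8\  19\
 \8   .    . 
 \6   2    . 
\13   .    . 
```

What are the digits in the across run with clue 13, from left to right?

5 8

R2C2 = 6 − 2 = 4 completes the 6 across.
R3C1 = 5: the only remaining digit allowed by both the 13 across and the 8 down.
R3C2 = 13 − 5 = 8 completes the 13 across.
R1C1 = 8 − 7 = 1 completes the 8 down.
R1C2 = 8 − 1 = 7 completes the 8 across.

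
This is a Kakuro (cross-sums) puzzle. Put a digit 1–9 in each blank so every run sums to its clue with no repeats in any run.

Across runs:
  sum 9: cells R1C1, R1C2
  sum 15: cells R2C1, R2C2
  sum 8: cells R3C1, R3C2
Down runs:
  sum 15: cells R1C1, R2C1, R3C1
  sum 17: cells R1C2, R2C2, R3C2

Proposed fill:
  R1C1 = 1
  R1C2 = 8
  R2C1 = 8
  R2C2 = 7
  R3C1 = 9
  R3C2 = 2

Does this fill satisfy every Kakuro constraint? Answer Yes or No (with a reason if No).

No — the down run R1C1–R3C1 sums to 18, not 15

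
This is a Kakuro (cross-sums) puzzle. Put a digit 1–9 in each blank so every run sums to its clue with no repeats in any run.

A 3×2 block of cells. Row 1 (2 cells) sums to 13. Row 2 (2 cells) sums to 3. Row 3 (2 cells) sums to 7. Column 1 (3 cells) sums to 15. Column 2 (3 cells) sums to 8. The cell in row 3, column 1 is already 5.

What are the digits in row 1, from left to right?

3 in 2 cells must be {1,2}.
(3,2) = 7 − 5 = 2 completes the 7 across.
Given what's placed, (1,2) must be 5 to fit the 13 across and 8 down.
(2,2) = 8 − 7 = 1 completes the 8 down.
(1,1) = 13 − 5 = 8 completes the 13 across.
(2,1) = 3 − 1 = 2 completes the 3 across.

8 5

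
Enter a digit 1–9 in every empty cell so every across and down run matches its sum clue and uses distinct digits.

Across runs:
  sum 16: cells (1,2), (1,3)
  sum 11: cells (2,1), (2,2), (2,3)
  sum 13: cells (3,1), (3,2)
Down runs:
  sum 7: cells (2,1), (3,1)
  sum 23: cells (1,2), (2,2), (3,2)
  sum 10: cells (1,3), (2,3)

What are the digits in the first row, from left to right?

16 in 2 cells must be {7,9}; 23 in 3 cells must be {6,8,9}.
The 16 across and the 23 down share only 9, so (1,2) = 9.
(1,3) = 16 − 9 = 7 completes the 16 across.
(2,3) = 10 − 7 = 3 completes the 10 down.
(2,2) = 6: the only remaining digit allowed by both the 11 across and the 23 down.
(3,2) = 23 − 15 = 8 completes the 23 down.
(2,1) = 11 − 9 = 2 completes the 11 across.
(3,1) = 13 − 8 = 5 completes the 13 across.

9 7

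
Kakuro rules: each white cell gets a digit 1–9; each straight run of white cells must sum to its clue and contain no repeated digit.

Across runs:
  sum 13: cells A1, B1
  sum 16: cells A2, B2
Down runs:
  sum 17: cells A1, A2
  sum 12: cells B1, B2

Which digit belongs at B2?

16 in 2 cells must be {7,9}; 17 in 2 cells must be {8,9}.
The 16 across and the 17 down share only 9, so A2 = 9.
B2 = 16 − 9 = 7 completes the 16 across.
A1 = 17 − 9 = 8 completes the 17 down.
B1 = 13 − 8 = 5 completes the 13 across.

7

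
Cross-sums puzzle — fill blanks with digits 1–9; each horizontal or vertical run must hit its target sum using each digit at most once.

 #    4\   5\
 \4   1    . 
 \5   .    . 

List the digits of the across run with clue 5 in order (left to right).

4 in 2 cells must be {1,3}.
R1C2 = 4 − 1 = 3 completes the 4 across.
R2C1 = 4 − 1 = 3 completes the 4 down.
R2C2 = 5 − 3 = 2 completes the 5 across.

3 2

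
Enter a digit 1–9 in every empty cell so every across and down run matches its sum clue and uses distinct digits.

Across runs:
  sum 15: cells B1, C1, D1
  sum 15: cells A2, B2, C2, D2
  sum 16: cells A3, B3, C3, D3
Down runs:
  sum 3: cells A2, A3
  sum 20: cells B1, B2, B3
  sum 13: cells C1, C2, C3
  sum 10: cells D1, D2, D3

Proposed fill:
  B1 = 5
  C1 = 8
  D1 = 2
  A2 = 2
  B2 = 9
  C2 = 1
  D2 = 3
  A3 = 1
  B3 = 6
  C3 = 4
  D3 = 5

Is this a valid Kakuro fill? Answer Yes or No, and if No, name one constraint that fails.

Yes

Across: 5+8+2=15; 2+9+1+3=15; 1+6+4+5=16. Down: 2+1=3; 5+9+6=20; 8+1+4=13; 2+3+5=10. No digit repeats within any run.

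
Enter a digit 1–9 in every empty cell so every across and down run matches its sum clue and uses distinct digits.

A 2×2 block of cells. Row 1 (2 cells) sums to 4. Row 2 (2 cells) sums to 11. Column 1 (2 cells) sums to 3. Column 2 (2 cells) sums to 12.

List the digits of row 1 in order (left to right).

1 3

4 in 2 cells must be {1,3}; 3 in 2 cells must be {1,2}.
The 4 across and the 3 down share only 1, so (1,1) = 1.
(1,2) = 4 − 1 = 3 completes the 4 across.
(2,1) = 3 − 1 = 2 completes the 3 down.
(2,2) = 11 − 2 = 9 completes the 11 across.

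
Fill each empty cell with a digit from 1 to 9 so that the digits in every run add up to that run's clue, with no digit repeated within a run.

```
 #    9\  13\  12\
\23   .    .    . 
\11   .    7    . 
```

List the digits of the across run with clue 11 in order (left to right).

23 in 3 cells must be {6,8,9}.
R1C2 = 13 − 7 = 6 completes the 13 down.
R2C3 = 3: the only remaining digit allowed by both the 11 across and the 12 down.
R1C1 = 8: the only remaining digit allowed by both the 23 across and the 9 down.
R1C3 = 23 − 14 = 9 completes the 23 across.
R2C1 = 11 − 10 = 1 completes the 11 across.

1 7 3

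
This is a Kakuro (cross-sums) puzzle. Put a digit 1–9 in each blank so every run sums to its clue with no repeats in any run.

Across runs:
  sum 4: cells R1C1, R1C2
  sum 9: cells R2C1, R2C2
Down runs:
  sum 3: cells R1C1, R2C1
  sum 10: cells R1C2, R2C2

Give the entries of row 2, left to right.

2 7

4 in 2 cells must be {1,3}; 3 in 2 cells must be {1,2}.
The 4 across and the 3 down share only 1, so R1C1 = 1.
R1C2 = 4 − 1 = 3 completes the 4 across.
R2C1 = 3 − 1 = 2 completes the 3 down.
R2C2 = 9 − 2 = 7 completes the 9 across.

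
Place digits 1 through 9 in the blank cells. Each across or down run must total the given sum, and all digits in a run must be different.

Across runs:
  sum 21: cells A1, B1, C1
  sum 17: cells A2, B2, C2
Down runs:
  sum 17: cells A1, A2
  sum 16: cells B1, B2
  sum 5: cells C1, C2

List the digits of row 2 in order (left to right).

9 7 1

17 in 2 cells must be {8,9}; 16 in 2 cells must be {7,9}.
The 21 across and the 5 down share only 4, so C1 = 4.
C2 = 5 − 4 = 1 completes the 5 down.
Given what's placed, B1 must be 9 to fit the 21 across and 16 down.
A2 = 9: the only remaining digit allowed by both the 17 across and the 17 down.
B2 = 17 − 10 = 7 completes the 17 across.
A1 = 21 − 13 = 8 completes the 21 across.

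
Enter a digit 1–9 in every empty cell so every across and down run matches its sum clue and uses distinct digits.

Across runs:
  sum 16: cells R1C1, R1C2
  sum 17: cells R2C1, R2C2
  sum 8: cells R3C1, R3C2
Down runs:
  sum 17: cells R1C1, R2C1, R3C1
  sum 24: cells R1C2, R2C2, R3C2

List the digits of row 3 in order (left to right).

1 7

16 in 2 cells must be {7,9}; 17 in 2 cells must be {8,9}; 24 in 3 cells must be {7,8,9}.
The 8 across and the 24 down share only 7, so R3C2 = 7.
Given what's placed, R1C2 must be 9 to fit the 16 across and 24 down.
R2C2 = 24 − 16 = 8 completes the 24 down.
R3C1 = 8 − 7 = 1 completes the 8 across.
R1C1 = 16 − 9 = 7 completes the 16 across.
R2C1 = 17 − 8 = 9 completes the 17 across.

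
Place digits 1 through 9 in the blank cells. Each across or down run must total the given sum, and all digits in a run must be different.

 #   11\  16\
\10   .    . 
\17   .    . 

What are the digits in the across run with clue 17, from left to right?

8 9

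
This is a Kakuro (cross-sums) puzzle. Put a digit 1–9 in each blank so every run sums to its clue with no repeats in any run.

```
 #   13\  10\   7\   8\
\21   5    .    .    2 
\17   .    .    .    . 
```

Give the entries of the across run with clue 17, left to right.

Given what's placed, R1C3 must be 6 to fit the 21 across and 7 down.
R2C1 = 13 − 5 = 8 completes the 13 down.
R2C3 = 7 − 6 = 1 completes the 7 down.
R2C4 = 8 − 2 = 6 completes the 8 down.
R1C2 = 21 − 13 = 8 completes the 21 across.
R2C2 = 17 − 15 = 2 completes the 17 across.

8, 2, 1, 6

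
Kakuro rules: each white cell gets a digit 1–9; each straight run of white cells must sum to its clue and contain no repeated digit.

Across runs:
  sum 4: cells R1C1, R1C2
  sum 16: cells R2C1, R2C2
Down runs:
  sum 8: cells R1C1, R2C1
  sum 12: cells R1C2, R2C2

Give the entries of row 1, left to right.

1 3

4 in 2 cells must be {1,3}; 16 in 2 cells must be {7,9}.
The 4 across and the 12 down share only 3, so R1C2 = 3.
The 16 across and the 8 down share only 7, so R2C1 = 7.
R2C2 = 16 − 7 = 9 completes the 16 across.
R1C1 = 4 − 3 = 1 completes the 4 across.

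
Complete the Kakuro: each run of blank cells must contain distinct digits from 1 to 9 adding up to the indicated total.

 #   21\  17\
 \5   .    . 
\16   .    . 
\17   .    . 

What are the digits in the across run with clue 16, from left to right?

9 7

16 in 2 cells must be {7,9}; 17 in 2 cells must be {8,9}.
The 5 across and the 21 down share only 4, so R1C1 = 4.
R1C2 = 5 − 4 = 1 completes the 5 across.
Given what's placed, R2C1 must be 9 to fit the 16 across and 21 down.
R2C2 = 16 − 9 = 7 completes the 16 across.
R3C1 = 21 − 13 = 8 completes the 21 down.
R3C2 = 17 − 8 = 9 completes the 17 across.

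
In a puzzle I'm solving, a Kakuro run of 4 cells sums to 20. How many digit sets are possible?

4 distinct digits from 1–9 sum between 10 and 30.

12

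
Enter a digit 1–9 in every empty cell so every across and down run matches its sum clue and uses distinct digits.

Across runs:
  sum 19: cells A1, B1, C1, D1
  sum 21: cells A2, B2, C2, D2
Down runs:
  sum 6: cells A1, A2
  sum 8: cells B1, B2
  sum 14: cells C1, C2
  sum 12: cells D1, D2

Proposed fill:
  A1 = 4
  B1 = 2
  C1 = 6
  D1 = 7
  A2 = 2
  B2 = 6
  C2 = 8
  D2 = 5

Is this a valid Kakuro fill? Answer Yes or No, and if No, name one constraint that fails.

Yes

Across: 4+2+6+7=19; 2+6+8+5=21. Down: 4+2=6; 2+6=8; 6+8=14; 7+5=12. No digit repeats within any run.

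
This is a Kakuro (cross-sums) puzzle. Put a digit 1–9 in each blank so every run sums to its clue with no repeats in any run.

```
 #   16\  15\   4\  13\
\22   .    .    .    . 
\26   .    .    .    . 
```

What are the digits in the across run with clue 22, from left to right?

7 9 1 5

16 in 2 cells must be {7,9}; 4 in 2 cells must be {1,3}.
Only 3 fits R2C3 under both its across sum 26 and down sum 4.
R1C3 = 4 − 3 = 1 completes the 4 down.
Given what's placed, R2C1 must be 9 to fit the 26 across and 16 down.
R1C1 = 16 − 9 = 7 completes the 16 down.
No cell is forced outright now. R2C2 can only be 6 or 8 (the digits allowed by both its 26 across and its 15 down). If R2C2 = 8: then R1C2 would have to be in {5,6,8,9} for the 22 across but in {7} for the 15 down — contradiction. So R2C2 = 6.
R1C2 = 15 − 6 = 9 completes the 15 down.
R1C4 = 22 − 17 = 5 completes the 22 across.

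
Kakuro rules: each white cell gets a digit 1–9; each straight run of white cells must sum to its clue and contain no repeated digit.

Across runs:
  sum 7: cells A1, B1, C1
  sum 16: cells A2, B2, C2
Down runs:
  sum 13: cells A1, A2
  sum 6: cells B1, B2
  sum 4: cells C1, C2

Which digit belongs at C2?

3

7 in 3 cells must be {1,2,4}; 4 in 2 cells must be {1,3}.
The 7 across and the 13 down share only 4, so A1 = 4.
Given what's placed, C1 must be 1 to fit the 7 across and 4 down.
A2 = 13 − 4 = 9 completes the 13 down.
C2 = 4 − 1 = 3 completes the 4 down.
B1 = 7 − 5 = 2 completes the 7 across.
B2 = 16 − 12 = 4 completes the 16 across.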